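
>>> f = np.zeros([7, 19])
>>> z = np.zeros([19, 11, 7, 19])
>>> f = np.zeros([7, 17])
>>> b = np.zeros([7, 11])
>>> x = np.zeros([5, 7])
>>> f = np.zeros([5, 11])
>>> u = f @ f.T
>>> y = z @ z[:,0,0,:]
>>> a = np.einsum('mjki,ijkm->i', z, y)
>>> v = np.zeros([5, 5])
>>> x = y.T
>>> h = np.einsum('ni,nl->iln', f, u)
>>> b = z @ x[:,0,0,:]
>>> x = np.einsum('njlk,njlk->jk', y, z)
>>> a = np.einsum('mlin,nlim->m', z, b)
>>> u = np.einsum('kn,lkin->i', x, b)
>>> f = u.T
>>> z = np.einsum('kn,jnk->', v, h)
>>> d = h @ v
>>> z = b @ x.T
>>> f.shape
(7,)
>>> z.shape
(19, 11, 7, 11)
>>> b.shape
(19, 11, 7, 19)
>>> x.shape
(11, 19)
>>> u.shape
(7,)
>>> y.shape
(19, 11, 7, 19)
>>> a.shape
(19,)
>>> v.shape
(5, 5)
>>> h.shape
(11, 5, 5)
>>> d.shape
(11, 5, 5)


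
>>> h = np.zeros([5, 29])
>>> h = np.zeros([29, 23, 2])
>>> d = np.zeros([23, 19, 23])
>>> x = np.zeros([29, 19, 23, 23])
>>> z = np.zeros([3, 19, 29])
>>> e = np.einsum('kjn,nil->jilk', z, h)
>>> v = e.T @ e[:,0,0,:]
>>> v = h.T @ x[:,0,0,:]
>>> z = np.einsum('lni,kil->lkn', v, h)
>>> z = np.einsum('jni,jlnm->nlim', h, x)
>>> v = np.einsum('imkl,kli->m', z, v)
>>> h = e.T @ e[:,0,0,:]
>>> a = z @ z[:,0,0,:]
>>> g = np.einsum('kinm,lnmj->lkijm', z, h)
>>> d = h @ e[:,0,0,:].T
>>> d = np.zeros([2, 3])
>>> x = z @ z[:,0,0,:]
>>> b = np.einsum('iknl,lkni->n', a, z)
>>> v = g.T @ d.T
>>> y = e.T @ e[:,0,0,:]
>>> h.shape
(3, 2, 23, 3)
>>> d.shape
(2, 3)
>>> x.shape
(23, 19, 2, 23)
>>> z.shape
(23, 19, 2, 23)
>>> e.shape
(19, 23, 2, 3)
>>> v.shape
(23, 3, 19, 23, 2)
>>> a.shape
(23, 19, 2, 23)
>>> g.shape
(3, 23, 19, 3, 23)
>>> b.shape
(2,)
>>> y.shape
(3, 2, 23, 3)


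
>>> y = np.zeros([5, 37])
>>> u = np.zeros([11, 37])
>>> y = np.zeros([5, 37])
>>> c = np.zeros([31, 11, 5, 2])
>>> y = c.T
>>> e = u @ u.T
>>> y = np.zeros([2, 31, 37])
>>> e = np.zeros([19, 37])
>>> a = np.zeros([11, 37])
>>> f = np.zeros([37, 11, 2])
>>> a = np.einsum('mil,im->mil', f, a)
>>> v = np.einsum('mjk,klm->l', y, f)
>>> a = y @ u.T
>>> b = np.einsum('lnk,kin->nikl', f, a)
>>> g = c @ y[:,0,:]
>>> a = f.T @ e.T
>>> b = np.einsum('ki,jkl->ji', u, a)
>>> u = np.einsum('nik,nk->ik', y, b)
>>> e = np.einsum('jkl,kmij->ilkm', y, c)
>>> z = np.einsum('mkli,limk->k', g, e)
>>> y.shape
(2, 31, 37)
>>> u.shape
(31, 37)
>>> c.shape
(31, 11, 5, 2)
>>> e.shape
(5, 37, 31, 11)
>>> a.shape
(2, 11, 19)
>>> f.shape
(37, 11, 2)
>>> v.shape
(11,)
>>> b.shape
(2, 37)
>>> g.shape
(31, 11, 5, 37)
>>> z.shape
(11,)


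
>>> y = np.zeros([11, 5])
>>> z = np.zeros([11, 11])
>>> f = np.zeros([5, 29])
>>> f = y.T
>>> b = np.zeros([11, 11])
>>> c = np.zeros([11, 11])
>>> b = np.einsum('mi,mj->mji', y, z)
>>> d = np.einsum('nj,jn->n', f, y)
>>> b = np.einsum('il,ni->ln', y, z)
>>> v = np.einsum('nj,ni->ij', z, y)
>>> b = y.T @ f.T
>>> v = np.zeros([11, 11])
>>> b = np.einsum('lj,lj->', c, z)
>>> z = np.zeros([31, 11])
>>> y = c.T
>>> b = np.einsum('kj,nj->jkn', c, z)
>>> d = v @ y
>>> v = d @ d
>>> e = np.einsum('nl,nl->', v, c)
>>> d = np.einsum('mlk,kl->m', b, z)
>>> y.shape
(11, 11)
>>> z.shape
(31, 11)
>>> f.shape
(5, 11)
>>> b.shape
(11, 11, 31)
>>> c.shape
(11, 11)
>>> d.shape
(11,)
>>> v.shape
(11, 11)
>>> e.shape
()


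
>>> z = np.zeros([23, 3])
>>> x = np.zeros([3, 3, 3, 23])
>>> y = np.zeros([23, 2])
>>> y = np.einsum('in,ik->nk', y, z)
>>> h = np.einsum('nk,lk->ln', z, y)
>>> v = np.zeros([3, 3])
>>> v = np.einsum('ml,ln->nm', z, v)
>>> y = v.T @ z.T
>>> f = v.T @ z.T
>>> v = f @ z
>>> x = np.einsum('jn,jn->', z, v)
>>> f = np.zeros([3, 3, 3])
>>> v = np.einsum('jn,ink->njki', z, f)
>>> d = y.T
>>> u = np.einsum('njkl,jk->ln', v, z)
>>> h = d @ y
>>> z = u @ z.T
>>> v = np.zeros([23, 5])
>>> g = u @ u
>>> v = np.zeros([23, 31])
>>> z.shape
(3, 23)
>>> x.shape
()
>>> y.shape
(23, 23)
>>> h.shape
(23, 23)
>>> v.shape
(23, 31)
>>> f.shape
(3, 3, 3)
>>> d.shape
(23, 23)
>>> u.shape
(3, 3)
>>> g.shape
(3, 3)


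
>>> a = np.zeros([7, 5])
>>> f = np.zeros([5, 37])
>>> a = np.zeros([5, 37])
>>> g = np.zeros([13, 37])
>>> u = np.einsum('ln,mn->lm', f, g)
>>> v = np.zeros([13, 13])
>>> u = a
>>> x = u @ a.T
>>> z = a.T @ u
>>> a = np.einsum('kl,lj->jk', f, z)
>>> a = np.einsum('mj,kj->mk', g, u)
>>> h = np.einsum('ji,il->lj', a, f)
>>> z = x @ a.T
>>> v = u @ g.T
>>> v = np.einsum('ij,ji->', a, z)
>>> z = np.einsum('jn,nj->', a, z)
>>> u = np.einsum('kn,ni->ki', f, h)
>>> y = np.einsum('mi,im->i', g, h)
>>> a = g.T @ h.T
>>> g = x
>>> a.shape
(37, 37)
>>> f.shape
(5, 37)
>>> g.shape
(5, 5)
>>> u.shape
(5, 13)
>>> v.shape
()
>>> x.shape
(5, 5)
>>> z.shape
()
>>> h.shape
(37, 13)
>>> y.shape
(37,)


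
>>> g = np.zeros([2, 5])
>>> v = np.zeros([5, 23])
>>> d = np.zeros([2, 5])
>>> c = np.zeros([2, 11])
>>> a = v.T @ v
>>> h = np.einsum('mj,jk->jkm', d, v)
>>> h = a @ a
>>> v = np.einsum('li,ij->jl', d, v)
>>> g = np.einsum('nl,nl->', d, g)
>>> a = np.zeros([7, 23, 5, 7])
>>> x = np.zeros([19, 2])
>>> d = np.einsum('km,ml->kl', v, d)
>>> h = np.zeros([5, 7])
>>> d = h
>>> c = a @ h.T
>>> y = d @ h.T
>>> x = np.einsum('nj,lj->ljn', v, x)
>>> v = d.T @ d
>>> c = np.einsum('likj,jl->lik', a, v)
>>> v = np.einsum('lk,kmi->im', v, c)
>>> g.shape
()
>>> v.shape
(5, 23)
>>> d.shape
(5, 7)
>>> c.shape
(7, 23, 5)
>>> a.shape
(7, 23, 5, 7)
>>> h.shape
(5, 7)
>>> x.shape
(19, 2, 23)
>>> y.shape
(5, 5)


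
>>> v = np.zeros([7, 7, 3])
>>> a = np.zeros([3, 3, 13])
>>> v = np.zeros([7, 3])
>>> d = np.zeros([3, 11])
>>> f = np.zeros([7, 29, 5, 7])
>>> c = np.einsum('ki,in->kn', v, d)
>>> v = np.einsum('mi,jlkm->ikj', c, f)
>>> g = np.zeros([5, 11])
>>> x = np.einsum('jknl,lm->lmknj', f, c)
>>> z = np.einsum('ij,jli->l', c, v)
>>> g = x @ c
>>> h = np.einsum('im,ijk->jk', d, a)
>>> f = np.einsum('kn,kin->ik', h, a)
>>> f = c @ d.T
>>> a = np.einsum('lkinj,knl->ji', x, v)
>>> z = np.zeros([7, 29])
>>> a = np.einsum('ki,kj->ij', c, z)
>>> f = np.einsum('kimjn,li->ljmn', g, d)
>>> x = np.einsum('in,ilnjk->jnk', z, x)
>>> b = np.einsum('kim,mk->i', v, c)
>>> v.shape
(11, 5, 7)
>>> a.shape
(11, 29)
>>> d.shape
(3, 11)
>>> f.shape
(3, 5, 29, 11)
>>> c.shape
(7, 11)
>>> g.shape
(7, 11, 29, 5, 11)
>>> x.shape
(5, 29, 7)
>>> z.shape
(7, 29)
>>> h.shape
(3, 13)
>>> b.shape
(5,)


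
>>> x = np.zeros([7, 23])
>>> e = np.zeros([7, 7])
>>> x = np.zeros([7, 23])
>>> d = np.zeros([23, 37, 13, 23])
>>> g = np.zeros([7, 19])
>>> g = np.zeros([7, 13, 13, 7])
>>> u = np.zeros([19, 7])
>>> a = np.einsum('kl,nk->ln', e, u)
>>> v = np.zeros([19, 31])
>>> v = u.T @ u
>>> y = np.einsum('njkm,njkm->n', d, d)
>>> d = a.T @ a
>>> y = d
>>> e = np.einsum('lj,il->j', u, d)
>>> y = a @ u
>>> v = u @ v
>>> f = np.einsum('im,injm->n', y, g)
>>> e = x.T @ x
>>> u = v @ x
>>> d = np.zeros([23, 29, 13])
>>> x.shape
(7, 23)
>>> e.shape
(23, 23)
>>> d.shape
(23, 29, 13)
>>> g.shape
(7, 13, 13, 7)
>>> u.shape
(19, 23)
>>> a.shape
(7, 19)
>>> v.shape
(19, 7)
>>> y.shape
(7, 7)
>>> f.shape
(13,)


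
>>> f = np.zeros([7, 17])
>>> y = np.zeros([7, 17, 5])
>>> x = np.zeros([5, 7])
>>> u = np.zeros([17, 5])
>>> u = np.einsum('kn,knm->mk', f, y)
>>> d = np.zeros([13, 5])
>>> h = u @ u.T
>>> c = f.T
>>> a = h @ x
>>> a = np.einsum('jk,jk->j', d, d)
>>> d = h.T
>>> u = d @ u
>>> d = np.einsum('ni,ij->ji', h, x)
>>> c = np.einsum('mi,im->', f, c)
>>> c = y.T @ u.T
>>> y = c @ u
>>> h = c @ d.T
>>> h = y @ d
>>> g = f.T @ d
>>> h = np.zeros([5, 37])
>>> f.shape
(7, 17)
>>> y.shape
(5, 17, 7)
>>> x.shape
(5, 7)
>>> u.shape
(5, 7)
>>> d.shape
(7, 5)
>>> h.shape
(5, 37)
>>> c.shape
(5, 17, 5)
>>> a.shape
(13,)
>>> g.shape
(17, 5)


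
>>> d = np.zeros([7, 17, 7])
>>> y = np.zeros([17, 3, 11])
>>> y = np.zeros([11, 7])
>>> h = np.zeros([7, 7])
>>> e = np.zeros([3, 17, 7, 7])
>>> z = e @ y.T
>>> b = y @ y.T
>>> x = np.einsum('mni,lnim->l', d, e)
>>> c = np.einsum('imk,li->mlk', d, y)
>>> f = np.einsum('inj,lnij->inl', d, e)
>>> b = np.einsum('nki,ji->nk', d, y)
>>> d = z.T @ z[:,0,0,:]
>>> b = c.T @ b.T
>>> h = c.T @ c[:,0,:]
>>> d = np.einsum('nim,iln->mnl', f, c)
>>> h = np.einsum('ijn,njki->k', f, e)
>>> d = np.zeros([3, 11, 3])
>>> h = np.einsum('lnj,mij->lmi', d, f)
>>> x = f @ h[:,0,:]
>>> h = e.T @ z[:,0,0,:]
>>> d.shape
(3, 11, 3)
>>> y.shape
(11, 7)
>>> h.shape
(7, 7, 17, 11)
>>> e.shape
(3, 17, 7, 7)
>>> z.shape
(3, 17, 7, 11)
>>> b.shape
(7, 11, 7)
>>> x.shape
(7, 17, 17)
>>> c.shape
(17, 11, 7)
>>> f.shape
(7, 17, 3)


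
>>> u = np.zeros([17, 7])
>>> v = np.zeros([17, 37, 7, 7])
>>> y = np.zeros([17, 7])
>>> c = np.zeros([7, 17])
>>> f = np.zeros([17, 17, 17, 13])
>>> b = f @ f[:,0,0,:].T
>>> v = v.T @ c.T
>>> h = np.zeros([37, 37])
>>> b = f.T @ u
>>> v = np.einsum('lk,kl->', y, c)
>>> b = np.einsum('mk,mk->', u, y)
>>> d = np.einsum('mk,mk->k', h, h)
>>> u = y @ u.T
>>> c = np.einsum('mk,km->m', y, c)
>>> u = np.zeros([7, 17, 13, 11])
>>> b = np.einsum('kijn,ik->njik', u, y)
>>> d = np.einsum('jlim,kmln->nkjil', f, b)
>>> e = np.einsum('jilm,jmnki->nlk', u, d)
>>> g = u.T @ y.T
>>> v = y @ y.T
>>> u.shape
(7, 17, 13, 11)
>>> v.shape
(17, 17)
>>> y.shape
(17, 7)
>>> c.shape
(17,)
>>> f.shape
(17, 17, 17, 13)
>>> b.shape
(11, 13, 17, 7)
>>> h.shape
(37, 37)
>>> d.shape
(7, 11, 17, 17, 17)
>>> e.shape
(17, 13, 17)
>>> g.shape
(11, 13, 17, 17)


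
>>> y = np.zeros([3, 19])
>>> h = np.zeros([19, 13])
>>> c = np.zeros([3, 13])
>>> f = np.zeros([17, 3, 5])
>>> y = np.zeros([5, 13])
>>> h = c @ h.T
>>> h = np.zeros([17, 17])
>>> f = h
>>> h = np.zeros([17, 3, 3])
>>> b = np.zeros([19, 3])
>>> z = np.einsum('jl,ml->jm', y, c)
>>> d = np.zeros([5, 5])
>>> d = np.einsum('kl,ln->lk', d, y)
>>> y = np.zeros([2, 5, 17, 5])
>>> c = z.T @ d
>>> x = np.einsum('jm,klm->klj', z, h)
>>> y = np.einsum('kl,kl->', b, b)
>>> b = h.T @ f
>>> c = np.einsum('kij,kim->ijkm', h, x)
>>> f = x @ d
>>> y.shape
()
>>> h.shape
(17, 3, 3)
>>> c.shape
(3, 3, 17, 5)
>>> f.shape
(17, 3, 5)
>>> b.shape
(3, 3, 17)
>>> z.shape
(5, 3)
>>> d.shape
(5, 5)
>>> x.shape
(17, 3, 5)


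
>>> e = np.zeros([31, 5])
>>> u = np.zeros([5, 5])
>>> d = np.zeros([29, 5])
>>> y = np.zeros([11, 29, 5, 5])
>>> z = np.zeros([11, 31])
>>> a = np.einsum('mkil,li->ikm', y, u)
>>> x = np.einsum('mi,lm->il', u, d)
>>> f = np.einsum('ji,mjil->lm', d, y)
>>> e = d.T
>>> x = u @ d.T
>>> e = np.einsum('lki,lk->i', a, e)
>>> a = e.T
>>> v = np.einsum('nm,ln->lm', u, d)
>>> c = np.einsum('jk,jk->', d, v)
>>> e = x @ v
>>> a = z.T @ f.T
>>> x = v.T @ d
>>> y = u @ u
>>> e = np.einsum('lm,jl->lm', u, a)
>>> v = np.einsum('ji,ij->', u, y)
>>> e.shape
(5, 5)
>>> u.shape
(5, 5)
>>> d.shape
(29, 5)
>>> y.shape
(5, 5)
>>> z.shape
(11, 31)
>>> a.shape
(31, 5)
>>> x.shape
(5, 5)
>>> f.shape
(5, 11)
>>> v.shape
()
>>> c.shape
()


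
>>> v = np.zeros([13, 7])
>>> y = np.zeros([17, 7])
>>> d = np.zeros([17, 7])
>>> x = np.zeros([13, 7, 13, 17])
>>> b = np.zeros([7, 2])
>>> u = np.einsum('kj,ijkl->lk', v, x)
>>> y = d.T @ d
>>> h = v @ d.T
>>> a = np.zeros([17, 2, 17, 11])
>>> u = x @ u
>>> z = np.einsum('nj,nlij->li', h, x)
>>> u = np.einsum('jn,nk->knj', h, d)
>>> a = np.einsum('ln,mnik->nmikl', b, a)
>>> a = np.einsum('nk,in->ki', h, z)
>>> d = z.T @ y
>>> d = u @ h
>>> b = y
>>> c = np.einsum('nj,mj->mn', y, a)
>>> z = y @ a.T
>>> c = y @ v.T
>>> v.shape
(13, 7)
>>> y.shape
(7, 7)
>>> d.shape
(7, 17, 17)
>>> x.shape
(13, 7, 13, 17)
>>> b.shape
(7, 7)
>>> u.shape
(7, 17, 13)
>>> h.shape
(13, 17)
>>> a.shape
(17, 7)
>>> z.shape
(7, 17)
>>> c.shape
(7, 13)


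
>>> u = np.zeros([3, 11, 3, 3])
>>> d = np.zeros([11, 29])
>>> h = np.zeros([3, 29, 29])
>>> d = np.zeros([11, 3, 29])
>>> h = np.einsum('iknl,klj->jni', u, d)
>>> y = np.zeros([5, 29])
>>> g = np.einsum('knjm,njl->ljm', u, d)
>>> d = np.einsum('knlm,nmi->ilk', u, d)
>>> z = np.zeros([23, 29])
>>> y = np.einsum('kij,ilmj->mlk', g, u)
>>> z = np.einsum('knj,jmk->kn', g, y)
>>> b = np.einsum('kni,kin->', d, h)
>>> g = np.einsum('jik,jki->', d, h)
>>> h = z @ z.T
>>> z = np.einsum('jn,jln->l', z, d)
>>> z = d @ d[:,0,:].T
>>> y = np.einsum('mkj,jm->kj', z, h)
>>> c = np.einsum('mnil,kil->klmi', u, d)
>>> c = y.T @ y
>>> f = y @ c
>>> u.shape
(3, 11, 3, 3)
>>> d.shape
(29, 3, 3)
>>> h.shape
(29, 29)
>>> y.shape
(3, 29)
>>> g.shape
()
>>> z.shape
(29, 3, 29)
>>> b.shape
()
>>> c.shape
(29, 29)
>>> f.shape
(3, 29)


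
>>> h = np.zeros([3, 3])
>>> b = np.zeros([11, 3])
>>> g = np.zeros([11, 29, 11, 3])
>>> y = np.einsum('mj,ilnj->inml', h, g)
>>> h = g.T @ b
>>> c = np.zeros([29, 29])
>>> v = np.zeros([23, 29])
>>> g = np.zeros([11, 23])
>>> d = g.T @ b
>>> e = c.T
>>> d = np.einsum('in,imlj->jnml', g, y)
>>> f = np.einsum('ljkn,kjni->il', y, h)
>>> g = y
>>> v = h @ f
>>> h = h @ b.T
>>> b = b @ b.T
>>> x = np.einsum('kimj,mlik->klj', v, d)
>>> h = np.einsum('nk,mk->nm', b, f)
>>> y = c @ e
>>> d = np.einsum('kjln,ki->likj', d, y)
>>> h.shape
(11, 3)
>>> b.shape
(11, 11)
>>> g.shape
(11, 11, 3, 29)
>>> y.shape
(29, 29)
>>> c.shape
(29, 29)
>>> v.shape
(3, 11, 29, 11)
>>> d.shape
(11, 29, 29, 23)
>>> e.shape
(29, 29)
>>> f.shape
(3, 11)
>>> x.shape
(3, 23, 11)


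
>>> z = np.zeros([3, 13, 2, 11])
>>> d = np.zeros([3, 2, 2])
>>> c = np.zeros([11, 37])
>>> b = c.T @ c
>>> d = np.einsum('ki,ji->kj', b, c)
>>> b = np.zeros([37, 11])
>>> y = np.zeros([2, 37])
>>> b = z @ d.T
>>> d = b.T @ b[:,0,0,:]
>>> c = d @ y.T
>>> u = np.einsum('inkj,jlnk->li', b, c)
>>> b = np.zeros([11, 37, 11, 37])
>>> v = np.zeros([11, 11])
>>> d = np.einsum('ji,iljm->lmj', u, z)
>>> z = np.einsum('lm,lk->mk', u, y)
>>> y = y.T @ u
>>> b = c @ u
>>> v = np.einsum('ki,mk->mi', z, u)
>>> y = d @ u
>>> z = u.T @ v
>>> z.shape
(3, 37)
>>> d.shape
(13, 11, 2)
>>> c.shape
(37, 2, 13, 2)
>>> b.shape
(37, 2, 13, 3)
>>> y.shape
(13, 11, 3)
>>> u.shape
(2, 3)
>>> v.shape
(2, 37)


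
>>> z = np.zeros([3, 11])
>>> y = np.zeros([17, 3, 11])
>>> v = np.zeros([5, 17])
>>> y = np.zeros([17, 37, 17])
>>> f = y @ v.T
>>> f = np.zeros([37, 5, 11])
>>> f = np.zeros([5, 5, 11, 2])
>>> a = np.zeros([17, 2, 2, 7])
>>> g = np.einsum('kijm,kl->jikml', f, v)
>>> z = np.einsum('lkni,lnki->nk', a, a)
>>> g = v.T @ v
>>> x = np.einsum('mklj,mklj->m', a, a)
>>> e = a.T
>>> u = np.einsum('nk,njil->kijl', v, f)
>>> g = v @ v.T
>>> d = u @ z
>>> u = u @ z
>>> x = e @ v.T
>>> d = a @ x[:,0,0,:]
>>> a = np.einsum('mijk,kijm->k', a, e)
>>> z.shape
(2, 2)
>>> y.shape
(17, 37, 17)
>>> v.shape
(5, 17)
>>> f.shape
(5, 5, 11, 2)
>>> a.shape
(7,)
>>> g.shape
(5, 5)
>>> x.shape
(7, 2, 2, 5)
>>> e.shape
(7, 2, 2, 17)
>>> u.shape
(17, 11, 5, 2)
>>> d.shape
(17, 2, 2, 5)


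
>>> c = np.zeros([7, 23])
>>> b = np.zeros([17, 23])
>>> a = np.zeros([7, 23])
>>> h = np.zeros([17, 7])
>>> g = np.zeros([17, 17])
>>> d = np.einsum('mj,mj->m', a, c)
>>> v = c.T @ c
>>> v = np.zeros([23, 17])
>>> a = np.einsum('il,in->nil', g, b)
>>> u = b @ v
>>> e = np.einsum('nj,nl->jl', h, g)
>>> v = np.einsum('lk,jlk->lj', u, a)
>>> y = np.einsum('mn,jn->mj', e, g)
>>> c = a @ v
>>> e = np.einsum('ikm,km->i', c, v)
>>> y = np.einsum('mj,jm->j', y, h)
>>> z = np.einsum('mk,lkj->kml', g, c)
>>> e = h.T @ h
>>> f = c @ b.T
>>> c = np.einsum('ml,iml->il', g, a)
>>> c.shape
(23, 17)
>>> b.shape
(17, 23)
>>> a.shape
(23, 17, 17)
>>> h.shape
(17, 7)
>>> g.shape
(17, 17)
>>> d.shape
(7,)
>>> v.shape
(17, 23)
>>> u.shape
(17, 17)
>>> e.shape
(7, 7)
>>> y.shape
(17,)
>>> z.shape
(17, 17, 23)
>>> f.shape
(23, 17, 17)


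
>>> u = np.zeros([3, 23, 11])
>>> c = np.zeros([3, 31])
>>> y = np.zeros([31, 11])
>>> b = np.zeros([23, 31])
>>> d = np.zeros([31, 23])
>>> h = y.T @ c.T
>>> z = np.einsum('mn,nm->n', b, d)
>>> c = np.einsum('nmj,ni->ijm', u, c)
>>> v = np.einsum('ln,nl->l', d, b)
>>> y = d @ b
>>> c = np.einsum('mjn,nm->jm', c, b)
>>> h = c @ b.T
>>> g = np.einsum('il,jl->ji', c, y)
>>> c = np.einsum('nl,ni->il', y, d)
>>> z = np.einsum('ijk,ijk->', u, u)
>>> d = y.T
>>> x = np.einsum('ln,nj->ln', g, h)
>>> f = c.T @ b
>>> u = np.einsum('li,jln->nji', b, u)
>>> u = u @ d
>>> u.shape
(11, 3, 31)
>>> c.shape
(23, 31)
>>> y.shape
(31, 31)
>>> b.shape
(23, 31)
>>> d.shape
(31, 31)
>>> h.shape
(11, 23)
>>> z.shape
()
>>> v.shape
(31,)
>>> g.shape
(31, 11)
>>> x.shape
(31, 11)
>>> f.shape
(31, 31)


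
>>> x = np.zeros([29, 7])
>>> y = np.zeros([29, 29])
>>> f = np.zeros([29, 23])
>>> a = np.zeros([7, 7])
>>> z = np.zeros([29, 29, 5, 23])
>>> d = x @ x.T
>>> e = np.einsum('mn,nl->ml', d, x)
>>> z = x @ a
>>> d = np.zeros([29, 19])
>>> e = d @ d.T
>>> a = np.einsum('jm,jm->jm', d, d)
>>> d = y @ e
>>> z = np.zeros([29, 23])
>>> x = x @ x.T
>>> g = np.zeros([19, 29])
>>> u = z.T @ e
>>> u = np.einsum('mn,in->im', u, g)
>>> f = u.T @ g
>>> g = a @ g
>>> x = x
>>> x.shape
(29, 29)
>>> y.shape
(29, 29)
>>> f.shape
(23, 29)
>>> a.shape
(29, 19)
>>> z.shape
(29, 23)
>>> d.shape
(29, 29)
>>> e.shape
(29, 29)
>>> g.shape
(29, 29)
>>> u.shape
(19, 23)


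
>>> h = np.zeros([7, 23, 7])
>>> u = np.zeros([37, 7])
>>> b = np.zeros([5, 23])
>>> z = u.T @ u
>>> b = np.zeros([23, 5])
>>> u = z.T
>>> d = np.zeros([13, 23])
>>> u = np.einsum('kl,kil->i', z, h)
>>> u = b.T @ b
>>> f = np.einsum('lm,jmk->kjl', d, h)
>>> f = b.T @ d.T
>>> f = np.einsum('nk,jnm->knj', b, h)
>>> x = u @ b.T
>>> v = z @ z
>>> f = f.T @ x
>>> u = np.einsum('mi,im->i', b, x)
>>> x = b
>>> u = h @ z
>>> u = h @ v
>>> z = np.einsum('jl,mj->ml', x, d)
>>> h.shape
(7, 23, 7)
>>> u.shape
(7, 23, 7)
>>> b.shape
(23, 5)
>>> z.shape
(13, 5)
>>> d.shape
(13, 23)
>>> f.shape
(7, 23, 23)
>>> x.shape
(23, 5)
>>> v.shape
(7, 7)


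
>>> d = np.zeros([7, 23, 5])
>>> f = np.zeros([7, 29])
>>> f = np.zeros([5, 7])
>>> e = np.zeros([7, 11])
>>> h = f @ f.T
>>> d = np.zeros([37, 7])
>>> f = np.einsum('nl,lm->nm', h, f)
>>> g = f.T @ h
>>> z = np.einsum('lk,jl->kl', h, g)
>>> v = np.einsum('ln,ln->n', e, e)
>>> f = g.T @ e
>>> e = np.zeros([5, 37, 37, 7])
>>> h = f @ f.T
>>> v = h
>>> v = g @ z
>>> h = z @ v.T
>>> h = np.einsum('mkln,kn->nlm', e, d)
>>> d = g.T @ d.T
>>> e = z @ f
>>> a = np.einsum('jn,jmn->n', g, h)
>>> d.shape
(5, 37)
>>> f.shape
(5, 11)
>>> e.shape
(5, 11)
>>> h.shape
(7, 37, 5)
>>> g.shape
(7, 5)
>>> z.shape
(5, 5)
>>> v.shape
(7, 5)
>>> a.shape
(5,)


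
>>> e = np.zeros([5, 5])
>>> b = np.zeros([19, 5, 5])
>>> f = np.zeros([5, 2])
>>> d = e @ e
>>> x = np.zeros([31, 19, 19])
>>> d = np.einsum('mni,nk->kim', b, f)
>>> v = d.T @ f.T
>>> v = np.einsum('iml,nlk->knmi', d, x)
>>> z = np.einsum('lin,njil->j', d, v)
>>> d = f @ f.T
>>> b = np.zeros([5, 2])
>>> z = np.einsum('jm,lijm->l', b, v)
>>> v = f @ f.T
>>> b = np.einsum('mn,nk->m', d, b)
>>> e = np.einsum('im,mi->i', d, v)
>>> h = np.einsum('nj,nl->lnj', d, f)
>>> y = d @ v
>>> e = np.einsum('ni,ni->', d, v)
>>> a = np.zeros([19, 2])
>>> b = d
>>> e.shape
()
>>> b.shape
(5, 5)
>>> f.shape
(5, 2)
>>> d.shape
(5, 5)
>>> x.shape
(31, 19, 19)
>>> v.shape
(5, 5)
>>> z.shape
(19,)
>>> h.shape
(2, 5, 5)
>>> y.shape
(5, 5)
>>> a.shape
(19, 2)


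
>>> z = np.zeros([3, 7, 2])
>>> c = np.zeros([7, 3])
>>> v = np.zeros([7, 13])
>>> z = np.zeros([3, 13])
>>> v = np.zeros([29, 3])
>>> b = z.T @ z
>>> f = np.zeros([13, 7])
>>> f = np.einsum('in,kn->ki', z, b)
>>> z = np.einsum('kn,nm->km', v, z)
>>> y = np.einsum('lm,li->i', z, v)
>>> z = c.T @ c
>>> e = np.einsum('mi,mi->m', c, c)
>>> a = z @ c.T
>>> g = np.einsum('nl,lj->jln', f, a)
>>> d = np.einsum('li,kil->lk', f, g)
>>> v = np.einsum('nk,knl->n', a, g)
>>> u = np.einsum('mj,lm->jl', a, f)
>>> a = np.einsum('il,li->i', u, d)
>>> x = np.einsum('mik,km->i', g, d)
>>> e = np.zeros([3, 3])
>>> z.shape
(3, 3)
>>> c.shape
(7, 3)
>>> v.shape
(3,)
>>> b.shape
(13, 13)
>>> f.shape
(13, 3)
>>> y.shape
(3,)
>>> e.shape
(3, 3)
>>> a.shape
(7,)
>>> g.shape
(7, 3, 13)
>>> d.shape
(13, 7)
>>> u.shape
(7, 13)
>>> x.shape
(3,)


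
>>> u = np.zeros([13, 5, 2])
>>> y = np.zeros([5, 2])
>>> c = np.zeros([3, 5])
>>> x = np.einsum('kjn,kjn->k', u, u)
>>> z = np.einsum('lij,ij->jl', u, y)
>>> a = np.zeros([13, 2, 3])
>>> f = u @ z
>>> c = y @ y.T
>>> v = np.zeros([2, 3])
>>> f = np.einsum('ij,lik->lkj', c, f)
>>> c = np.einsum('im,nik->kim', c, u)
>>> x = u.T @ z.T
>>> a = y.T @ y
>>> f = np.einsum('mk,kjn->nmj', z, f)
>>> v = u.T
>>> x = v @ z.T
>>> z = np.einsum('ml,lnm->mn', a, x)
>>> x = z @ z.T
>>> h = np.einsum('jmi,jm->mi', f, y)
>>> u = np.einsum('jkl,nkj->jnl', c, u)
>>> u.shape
(2, 13, 5)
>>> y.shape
(5, 2)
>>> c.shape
(2, 5, 5)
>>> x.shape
(2, 2)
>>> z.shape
(2, 5)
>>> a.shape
(2, 2)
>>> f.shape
(5, 2, 13)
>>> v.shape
(2, 5, 13)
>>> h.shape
(2, 13)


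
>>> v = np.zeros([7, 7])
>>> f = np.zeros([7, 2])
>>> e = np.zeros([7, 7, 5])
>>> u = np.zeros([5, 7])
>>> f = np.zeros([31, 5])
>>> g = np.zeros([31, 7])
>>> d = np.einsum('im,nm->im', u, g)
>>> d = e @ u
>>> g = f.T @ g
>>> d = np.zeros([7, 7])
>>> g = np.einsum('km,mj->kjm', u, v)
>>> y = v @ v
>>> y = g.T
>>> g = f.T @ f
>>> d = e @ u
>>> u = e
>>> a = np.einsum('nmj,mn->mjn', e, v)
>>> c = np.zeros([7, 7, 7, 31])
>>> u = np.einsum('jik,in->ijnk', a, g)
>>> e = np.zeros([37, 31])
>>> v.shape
(7, 7)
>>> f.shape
(31, 5)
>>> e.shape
(37, 31)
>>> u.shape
(5, 7, 5, 7)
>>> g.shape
(5, 5)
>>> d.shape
(7, 7, 7)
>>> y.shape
(7, 7, 5)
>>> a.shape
(7, 5, 7)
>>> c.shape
(7, 7, 7, 31)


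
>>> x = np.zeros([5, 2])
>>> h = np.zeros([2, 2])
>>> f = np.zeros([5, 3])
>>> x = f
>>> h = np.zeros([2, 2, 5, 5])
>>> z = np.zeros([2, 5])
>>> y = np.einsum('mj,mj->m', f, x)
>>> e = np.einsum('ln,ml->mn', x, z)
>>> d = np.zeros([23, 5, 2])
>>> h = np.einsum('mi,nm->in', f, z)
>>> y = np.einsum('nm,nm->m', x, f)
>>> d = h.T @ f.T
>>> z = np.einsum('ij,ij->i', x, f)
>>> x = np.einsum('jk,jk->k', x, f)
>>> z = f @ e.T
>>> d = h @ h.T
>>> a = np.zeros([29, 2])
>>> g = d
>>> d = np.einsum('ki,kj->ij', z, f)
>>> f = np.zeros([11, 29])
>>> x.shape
(3,)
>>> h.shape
(3, 2)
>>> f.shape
(11, 29)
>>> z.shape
(5, 2)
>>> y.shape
(3,)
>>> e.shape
(2, 3)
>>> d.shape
(2, 3)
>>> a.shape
(29, 2)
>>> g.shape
(3, 3)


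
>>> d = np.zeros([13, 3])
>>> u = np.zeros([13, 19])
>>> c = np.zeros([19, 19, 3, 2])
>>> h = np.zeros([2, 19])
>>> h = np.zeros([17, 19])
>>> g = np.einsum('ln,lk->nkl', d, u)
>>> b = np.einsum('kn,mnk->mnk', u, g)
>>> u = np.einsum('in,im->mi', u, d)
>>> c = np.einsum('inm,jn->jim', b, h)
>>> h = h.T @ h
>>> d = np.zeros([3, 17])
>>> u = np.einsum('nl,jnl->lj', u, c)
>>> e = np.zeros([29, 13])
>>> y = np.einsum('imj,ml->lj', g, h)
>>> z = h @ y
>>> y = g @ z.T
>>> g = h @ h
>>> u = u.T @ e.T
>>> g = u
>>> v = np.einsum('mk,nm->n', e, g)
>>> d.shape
(3, 17)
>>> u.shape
(17, 29)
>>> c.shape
(17, 3, 13)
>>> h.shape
(19, 19)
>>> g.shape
(17, 29)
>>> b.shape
(3, 19, 13)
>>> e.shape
(29, 13)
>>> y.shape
(3, 19, 19)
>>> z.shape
(19, 13)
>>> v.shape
(17,)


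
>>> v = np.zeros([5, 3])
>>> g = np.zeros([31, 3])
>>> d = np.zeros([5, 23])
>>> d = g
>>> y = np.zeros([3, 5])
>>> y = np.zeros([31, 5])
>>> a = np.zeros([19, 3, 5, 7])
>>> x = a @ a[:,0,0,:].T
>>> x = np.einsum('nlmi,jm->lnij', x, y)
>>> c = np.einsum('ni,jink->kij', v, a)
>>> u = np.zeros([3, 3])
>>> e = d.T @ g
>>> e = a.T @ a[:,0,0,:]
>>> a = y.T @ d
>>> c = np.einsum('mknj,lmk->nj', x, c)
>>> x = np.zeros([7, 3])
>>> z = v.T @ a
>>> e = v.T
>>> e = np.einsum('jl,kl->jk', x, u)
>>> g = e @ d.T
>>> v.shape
(5, 3)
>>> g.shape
(7, 31)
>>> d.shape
(31, 3)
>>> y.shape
(31, 5)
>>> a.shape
(5, 3)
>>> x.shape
(7, 3)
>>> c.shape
(19, 31)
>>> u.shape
(3, 3)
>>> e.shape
(7, 3)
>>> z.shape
(3, 3)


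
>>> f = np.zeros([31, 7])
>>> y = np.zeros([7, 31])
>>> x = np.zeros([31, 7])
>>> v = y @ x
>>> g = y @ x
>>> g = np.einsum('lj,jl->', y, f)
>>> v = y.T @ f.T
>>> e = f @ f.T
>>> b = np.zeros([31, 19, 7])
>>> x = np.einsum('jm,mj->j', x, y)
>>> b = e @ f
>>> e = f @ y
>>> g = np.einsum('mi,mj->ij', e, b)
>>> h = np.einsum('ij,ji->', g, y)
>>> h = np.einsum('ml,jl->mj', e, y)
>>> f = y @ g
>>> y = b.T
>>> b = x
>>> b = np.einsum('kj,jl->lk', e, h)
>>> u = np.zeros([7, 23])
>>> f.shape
(7, 7)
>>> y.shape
(7, 31)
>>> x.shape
(31,)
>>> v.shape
(31, 31)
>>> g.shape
(31, 7)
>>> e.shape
(31, 31)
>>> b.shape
(7, 31)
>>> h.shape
(31, 7)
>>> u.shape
(7, 23)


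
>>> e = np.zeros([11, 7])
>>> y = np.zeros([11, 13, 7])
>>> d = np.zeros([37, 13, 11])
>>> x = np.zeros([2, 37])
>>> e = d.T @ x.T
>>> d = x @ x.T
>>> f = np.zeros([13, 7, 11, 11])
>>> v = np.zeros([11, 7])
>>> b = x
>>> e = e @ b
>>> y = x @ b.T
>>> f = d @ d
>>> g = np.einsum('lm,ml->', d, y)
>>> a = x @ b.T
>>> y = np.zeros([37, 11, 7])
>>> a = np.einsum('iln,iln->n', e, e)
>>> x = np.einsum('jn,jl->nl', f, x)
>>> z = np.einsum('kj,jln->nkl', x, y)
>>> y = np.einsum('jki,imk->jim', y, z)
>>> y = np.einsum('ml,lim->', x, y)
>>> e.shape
(11, 13, 37)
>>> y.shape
()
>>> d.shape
(2, 2)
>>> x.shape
(2, 37)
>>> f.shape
(2, 2)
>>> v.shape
(11, 7)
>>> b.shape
(2, 37)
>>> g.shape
()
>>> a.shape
(37,)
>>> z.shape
(7, 2, 11)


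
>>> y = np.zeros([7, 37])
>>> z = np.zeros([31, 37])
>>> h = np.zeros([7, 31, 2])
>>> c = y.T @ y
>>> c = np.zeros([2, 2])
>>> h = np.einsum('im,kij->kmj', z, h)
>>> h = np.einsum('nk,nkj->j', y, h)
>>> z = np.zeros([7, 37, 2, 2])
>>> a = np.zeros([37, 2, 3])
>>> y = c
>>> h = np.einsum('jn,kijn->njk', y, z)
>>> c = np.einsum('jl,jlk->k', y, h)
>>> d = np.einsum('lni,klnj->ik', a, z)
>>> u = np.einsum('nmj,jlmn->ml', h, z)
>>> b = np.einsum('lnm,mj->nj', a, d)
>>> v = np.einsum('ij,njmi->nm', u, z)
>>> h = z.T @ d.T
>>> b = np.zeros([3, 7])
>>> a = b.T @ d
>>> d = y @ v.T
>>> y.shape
(2, 2)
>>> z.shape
(7, 37, 2, 2)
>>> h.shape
(2, 2, 37, 3)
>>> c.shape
(7,)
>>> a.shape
(7, 7)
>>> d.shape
(2, 7)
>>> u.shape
(2, 37)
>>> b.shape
(3, 7)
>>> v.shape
(7, 2)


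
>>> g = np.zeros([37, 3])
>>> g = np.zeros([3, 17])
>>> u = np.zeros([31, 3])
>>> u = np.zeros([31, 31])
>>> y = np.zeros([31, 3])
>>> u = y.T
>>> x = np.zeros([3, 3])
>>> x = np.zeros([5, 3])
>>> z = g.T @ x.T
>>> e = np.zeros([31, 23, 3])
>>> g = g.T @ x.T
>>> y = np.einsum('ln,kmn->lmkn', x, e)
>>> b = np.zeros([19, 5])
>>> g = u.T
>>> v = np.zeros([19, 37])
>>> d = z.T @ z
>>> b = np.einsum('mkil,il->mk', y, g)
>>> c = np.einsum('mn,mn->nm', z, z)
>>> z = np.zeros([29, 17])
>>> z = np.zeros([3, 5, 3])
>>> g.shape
(31, 3)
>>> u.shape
(3, 31)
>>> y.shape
(5, 23, 31, 3)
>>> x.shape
(5, 3)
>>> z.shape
(3, 5, 3)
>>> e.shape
(31, 23, 3)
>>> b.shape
(5, 23)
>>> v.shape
(19, 37)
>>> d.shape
(5, 5)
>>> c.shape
(5, 17)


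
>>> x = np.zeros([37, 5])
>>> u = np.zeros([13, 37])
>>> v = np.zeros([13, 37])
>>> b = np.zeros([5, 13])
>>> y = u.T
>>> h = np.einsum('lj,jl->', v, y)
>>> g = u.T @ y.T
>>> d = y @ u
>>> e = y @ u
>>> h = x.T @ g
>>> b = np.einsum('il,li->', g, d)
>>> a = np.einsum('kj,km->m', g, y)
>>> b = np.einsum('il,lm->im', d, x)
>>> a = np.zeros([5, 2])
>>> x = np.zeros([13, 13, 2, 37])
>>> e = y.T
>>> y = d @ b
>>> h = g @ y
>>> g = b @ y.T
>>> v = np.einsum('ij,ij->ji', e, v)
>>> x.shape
(13, 13, 2, 37)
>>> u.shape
(13, 37)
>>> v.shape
(37, 13)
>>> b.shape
(37, 5)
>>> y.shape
(37, 5)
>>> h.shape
(37, 5)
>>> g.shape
(37, 37)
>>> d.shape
(37, 37)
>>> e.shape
(13, 37)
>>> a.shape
(5, 2)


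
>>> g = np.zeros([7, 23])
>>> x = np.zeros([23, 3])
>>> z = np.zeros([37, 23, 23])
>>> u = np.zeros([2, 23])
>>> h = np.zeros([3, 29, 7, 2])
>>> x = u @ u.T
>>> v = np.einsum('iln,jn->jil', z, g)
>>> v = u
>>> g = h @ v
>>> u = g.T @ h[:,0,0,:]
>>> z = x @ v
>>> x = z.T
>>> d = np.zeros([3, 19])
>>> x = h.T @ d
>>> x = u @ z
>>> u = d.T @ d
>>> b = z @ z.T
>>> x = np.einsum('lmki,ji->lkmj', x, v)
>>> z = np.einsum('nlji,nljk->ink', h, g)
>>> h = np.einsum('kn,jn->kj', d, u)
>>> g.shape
(3, 29, 7, 23)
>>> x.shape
(23, 29, 7, 2)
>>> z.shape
(2, 3, 23)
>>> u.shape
(19, 19)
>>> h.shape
(3, 19)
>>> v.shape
(2, 23)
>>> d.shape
(3, 19)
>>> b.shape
(2, 2)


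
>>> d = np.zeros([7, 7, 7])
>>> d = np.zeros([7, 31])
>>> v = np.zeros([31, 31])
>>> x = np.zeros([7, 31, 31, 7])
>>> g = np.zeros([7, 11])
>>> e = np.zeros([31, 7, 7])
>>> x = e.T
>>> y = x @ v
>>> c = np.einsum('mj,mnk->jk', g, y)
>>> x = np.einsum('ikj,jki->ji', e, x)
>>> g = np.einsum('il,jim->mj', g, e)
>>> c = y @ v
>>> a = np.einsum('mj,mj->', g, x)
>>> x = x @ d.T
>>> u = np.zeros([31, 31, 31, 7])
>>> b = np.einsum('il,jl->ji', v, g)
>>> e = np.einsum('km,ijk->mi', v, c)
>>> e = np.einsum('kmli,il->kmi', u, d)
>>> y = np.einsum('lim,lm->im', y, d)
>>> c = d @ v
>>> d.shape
(7, 31)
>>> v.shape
(31, 31)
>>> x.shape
(7, 7)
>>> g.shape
(7, 31)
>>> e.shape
(31, 31, 7)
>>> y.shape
(7, 31)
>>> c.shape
(7, 31)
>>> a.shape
()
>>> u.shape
(31, 31, 31, 7)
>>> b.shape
(7, 31)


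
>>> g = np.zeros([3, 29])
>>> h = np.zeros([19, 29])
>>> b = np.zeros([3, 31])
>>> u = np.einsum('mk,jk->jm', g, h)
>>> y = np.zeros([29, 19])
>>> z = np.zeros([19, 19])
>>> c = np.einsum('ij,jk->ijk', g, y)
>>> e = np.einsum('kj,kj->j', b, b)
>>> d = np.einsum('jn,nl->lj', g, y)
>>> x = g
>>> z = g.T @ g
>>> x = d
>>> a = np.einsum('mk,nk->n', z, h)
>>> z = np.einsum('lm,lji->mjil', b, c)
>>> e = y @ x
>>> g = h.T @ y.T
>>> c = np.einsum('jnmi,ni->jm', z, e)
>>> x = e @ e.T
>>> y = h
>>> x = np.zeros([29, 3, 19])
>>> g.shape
(29, 29)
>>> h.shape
(19, 29)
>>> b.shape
(3, 31)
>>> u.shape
(19, 3)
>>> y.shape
(19, 29)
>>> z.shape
(31, 29, 19, 3)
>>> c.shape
(31, 19)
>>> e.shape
(29, 3)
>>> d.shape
(19, 3)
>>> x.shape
(29, 3, 19)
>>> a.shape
(19,)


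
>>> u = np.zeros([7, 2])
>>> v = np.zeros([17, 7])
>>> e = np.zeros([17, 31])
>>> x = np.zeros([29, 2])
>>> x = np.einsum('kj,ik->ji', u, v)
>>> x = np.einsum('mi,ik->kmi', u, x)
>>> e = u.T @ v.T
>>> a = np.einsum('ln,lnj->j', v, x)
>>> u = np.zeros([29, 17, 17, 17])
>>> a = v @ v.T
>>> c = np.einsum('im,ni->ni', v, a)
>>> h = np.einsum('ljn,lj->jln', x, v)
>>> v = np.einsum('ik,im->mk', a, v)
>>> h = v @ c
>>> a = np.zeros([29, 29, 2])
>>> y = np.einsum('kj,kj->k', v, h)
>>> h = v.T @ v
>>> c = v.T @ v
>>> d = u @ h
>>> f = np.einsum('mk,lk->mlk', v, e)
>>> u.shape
(29, 17, 17, 17)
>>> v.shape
(7, 17)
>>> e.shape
(2, 17)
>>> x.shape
(17, 7, 2)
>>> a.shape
(29, 29, 2)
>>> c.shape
(17, 17)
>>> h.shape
(17, 17)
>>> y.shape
(7,)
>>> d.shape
(29, 17, 17, 17)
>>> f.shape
(7, 2, 17)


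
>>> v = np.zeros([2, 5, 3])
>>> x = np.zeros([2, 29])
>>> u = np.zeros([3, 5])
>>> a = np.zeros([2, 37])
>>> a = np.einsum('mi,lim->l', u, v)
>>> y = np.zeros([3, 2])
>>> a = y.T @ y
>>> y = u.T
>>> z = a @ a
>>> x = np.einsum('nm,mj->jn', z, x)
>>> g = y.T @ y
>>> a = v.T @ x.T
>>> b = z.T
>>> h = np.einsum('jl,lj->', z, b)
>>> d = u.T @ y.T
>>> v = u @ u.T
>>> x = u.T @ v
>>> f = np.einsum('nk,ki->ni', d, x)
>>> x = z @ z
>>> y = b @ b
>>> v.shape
(3, 3)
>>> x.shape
(2, 2)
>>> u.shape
(3, 5)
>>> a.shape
(3, 5, 29)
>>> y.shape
(2, 2)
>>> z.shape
(2, 2)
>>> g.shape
(3, 3)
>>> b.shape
(2, 2)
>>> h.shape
()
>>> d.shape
(5, 5)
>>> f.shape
(5, 3)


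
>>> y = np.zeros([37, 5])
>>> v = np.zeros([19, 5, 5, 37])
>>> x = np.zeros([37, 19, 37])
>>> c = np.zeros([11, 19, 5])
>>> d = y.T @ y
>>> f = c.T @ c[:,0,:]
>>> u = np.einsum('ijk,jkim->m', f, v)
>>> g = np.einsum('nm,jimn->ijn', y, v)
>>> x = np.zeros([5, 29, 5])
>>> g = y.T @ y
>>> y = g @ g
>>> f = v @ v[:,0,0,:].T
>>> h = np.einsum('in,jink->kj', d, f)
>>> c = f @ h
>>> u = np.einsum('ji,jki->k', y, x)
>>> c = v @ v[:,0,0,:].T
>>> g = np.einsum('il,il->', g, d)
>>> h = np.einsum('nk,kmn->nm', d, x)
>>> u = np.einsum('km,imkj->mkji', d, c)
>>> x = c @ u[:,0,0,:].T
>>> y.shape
(5, 5)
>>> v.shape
(19, 5, 5, 37)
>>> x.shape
(19, 5, 5, 5)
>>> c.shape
(19, 5, 5, 19)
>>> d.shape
(5, 5)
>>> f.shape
(19, 5, 5, 19)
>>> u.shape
(5, 5, 19, 19)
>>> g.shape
()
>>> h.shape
(5, 29)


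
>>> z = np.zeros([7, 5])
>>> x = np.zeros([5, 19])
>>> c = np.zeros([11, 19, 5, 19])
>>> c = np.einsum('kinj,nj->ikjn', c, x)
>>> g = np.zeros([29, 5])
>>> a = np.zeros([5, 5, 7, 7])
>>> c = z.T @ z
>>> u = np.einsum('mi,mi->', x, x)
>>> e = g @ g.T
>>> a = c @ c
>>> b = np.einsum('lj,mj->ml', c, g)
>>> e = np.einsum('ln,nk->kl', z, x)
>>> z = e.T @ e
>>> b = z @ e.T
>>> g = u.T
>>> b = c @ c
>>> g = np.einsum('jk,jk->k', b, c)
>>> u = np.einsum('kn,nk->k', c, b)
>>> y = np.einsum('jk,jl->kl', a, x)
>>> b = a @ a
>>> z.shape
(7, 7)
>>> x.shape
(5, 19)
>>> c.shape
(5, 5)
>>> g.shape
(5,)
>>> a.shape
(5, 5)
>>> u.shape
(5,)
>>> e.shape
(19, 7)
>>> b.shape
(5, 5)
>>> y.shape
(5, 19)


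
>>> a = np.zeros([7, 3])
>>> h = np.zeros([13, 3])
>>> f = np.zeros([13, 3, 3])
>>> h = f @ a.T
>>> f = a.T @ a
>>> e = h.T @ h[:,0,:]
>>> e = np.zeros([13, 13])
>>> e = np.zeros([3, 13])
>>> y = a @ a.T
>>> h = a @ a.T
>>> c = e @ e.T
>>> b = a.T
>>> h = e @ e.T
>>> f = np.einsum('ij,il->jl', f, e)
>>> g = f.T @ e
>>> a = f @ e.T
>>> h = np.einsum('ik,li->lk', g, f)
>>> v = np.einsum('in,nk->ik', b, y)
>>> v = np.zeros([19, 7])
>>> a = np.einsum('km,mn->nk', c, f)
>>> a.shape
(13, 3)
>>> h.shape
(3, 13)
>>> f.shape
(3, 13)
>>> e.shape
(3, 13)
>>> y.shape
(7, 7)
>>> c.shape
(3, 3)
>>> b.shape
(3, 7)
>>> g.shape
(13, 13)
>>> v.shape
(19, 7)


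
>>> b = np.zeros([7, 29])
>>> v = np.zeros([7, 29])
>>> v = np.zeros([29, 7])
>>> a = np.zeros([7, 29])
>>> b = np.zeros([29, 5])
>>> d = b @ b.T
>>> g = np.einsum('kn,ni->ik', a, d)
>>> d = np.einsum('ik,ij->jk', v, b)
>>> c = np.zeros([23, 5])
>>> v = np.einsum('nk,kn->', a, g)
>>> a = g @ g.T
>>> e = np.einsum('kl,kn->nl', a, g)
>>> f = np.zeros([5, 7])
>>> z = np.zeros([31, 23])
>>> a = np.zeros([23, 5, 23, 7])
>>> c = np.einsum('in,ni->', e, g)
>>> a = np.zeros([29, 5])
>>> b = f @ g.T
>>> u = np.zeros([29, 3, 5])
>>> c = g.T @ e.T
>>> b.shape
(5, 29)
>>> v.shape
()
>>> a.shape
(29, 5)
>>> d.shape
(5, 7)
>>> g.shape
(29, 7)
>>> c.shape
(7, 7)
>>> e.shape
(7, 29)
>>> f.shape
(5, 7)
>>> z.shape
(31, 23)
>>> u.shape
(29, 3, 5)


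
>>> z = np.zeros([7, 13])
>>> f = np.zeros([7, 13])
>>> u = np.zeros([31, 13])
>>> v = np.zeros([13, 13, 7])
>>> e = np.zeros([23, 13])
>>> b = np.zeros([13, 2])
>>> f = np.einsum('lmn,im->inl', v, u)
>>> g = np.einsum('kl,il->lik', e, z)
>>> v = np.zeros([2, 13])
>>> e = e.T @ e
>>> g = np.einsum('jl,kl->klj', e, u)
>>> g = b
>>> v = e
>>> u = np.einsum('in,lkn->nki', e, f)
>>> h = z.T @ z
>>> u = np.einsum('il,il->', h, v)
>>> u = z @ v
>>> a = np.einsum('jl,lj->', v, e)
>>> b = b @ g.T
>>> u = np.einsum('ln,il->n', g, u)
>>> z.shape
(7, 13)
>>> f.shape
(31, 7, 13)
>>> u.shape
(2,)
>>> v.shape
(13, 13)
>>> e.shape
(13, 13)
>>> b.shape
(13, 13)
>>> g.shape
(13, 2)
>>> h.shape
(13, 13)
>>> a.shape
()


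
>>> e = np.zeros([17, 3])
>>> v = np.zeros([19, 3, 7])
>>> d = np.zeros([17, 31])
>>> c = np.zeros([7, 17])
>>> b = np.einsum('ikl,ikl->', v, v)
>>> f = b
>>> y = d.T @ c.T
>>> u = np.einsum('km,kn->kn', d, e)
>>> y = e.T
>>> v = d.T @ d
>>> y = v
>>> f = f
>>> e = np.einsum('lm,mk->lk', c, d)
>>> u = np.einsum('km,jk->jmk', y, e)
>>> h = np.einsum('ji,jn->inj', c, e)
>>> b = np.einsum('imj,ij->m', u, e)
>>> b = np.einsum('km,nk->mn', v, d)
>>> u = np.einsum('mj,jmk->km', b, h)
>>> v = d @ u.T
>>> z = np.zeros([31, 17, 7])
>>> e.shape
(7, 31)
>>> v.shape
(17, 7)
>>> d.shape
(17, 31)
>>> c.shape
(7, 17)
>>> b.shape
(31, 17)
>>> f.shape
()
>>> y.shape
(31, 31)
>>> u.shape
(7, 31)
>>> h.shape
(17, 31, 7)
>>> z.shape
(31, 17, 7)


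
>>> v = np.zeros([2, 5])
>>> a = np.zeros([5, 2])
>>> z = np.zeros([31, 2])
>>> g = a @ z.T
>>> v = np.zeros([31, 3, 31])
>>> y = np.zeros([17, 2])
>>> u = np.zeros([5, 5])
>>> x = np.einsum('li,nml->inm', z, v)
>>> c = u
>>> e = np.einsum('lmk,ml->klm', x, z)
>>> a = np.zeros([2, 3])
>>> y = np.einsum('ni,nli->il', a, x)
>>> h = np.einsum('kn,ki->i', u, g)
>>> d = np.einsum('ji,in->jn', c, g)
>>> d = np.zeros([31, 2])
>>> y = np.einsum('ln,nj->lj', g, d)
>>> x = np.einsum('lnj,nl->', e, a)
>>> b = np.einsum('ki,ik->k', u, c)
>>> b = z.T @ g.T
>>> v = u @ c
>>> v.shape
(5, 5)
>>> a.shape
(2, 3)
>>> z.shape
(31, 2)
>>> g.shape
(5, 31)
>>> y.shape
(5, 2)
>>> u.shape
(5, 5)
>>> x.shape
()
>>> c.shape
(5, 5)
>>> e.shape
(3, 2, 31)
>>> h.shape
(31,)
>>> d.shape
(31, 2)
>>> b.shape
(2, 5)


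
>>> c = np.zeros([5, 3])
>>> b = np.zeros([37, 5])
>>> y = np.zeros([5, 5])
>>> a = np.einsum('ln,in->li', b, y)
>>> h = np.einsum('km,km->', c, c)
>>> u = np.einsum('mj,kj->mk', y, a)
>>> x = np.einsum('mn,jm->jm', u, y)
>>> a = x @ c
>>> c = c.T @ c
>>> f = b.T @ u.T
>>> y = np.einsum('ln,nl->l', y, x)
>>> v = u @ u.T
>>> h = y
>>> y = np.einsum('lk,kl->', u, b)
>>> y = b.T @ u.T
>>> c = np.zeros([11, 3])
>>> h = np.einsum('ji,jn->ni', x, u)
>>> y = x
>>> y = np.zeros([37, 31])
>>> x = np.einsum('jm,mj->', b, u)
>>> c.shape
(11, 3)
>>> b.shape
(37, 5)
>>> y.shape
(37, 31)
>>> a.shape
(5, 3)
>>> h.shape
(37, 5)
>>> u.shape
(5, 37)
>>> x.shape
()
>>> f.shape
(5, 5)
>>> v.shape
(5, 5)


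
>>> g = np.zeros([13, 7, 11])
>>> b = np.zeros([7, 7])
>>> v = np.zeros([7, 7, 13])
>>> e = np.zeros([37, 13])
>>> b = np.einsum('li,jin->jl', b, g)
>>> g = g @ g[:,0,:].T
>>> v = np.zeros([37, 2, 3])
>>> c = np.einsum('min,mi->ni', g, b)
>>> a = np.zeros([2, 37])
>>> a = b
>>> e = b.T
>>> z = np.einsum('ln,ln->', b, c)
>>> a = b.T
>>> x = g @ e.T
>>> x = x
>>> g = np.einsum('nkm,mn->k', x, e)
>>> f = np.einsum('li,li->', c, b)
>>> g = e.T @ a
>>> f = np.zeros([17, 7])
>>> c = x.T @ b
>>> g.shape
(13, 13)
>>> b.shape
(13, 7)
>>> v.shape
(37, 2, 3)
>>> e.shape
(7, 13)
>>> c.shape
(7, 7, 7)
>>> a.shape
(7, 13)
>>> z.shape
()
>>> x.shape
(13, 7, 7)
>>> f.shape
(17, 7)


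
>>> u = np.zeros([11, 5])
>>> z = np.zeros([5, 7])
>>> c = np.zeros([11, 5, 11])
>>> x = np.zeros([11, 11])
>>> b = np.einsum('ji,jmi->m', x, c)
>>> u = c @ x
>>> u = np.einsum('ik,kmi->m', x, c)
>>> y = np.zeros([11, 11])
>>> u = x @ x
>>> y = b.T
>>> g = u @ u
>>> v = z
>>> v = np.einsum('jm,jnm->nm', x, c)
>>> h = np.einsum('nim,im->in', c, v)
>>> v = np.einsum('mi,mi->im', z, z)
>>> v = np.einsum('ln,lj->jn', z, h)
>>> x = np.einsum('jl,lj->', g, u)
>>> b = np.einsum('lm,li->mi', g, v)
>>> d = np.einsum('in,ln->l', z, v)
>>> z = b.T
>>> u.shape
(11, 11)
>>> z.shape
(7, 11)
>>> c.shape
(11, 5, 11)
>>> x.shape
()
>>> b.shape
(11, 7)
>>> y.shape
(5,)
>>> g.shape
(11, 11)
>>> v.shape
(11, 7)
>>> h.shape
(5, 11)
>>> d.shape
(11,)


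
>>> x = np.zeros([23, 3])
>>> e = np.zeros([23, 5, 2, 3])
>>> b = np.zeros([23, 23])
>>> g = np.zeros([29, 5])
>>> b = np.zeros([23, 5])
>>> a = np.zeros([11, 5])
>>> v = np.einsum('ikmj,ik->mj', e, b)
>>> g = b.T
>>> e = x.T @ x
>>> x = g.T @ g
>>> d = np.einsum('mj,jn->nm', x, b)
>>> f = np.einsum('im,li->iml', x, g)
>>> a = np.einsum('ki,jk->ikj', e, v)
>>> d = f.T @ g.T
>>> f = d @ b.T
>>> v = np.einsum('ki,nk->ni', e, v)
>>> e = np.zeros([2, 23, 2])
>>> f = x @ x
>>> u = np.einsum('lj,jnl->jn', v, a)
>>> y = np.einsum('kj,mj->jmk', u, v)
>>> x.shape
(23, 23)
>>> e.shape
(2, 23, 2)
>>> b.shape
(23, 5)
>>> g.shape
(5, 23)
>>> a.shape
(3, 3, 2)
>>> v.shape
(2, 3)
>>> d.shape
(5, 23, 5)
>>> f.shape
(23, 23)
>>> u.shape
(3, 3)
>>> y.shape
(3, 2, 3)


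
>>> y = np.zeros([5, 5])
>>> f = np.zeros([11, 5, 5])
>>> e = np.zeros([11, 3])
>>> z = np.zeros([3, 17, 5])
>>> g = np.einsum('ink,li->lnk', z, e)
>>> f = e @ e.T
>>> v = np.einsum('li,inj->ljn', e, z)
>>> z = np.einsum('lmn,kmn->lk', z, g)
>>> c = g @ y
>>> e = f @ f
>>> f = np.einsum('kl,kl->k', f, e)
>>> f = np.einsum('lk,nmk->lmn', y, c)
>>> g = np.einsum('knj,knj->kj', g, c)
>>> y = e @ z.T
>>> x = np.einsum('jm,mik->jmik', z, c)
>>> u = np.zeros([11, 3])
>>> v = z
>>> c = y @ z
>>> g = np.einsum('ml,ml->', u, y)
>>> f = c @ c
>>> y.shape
(11, 3)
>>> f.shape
(11, 11)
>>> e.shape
(11, 11)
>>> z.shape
(3, 11)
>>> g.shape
()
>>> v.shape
(3, 11)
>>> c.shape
(11, 11)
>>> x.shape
(3, 11, 17, 5)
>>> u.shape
(11, 3)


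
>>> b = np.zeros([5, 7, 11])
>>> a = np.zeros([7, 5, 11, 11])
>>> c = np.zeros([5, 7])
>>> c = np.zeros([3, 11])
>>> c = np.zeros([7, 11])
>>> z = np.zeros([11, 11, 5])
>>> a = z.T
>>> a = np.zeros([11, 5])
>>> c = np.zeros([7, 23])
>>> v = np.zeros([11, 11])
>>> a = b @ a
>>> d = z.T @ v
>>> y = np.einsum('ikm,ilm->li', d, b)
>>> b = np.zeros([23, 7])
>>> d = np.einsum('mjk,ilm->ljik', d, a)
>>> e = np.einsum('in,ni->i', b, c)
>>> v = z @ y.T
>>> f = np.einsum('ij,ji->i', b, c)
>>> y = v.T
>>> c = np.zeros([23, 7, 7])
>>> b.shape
(23, 7)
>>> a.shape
(5, 7, 5)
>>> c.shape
(23, 7, 7)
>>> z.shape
(11, 11, 5)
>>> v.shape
(11, 11, 7)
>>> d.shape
(7, 11, 5, 11)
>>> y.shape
(7, 11, 11)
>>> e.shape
(23,)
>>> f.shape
(23,)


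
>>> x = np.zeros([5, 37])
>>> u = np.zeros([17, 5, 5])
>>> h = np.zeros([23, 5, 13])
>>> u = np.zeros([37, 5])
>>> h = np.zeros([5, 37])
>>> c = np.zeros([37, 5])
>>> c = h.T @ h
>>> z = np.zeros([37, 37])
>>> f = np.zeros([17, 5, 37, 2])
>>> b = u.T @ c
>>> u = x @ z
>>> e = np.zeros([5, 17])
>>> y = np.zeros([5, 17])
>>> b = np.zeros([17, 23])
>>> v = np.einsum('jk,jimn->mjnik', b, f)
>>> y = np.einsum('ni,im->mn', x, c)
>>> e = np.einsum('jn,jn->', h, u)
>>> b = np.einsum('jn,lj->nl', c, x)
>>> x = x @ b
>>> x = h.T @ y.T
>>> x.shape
(37, 37)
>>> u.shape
(5, 37)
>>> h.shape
(5, 37)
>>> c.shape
(37, 37)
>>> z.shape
(37, 37)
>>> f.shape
(17, 5, 37, 2)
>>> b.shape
(37, 5)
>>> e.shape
()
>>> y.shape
(37, 5)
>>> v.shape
(37, 17, 2, 5, 23)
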